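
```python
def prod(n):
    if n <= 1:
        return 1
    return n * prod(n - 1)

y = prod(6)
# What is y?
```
Call trace:
prod(n=6)
  prod(n=5)
    prod(n=4)
      prod(n=3)
        prod(n=2)
          prod(n=1)
          -> return 1
        -> return 2
      -> return 6
    -> return 24
  -> return 120
-> return 720

Final answer: 720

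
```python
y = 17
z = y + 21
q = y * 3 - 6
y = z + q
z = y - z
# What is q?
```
Trace:
  y=17
  y=17, z=38
  y=17, z=38, q=45
  y=83, z=38, q=45
  y=83, z=45, q=45

Final answer: 45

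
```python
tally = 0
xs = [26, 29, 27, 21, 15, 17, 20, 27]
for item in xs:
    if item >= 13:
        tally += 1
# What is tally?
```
Trace:
  tally=0
  tally=1, item=26
  tally=2, item=29
  tally=3, item=27
  tally=4, item=21
  tally=5, item=15
  tally=6, item=17
  tally=7, item=20
  tally=8, item=27

Final answer: 8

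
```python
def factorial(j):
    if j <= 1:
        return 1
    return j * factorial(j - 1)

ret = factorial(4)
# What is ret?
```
Call trace:
factorial(j=4)
  factorial(j=3)
    factorial(j=2)
      factorial(j=1)
      -> return 1
    -> return 2
  -> return 6
-> return 24

Final answer: 24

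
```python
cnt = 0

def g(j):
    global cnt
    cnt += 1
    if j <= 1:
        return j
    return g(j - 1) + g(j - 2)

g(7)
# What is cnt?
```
Call trace (a repeated sub-call is expanded the first time; later identical calls just restate its return value):
g(j=7)
  g(j=6)
    g(j=5)
      g(j=4)
        g(j=3)
          g(j=2)
            g(j=1)
            -> return 1
            g(j=0)
            -> return 0
          -> return 1
          g(j=1)
          -> return 1
        -> return 2
        g(j=2) -> return 1  (same call as traced above)
      -> return 3
      g(j=3) -> return 2  (same call as traced above)
    -> return 5
    g(j=4) -> return 3  (same call as traced above)
  -> return 8
  g(j=5) -> return 5  (same call as traced above)
-> return 13

cnt is incremented once per call, so count the calls in each subtree. Let C(j) = number of calls made by g(j).
C(0) = C(1) = 1 (base case, no recursion); C(j) = 1 + C(j - 1) + C(j - 2) otherwise.
C(2) = 1 + C(1) + C(0) = 1 + 1 + 1 = 3
C(3) = 1 + C(2) + C(1) = 1 + 3 + 1 = 5
C(4) = 1 + C(3) + C(2) = 1 + 5 + 3 = 9
C(5) = 1 + C(4) + C(3) = 1 + 9 + 5 = 15
C(6) = 1 + C(5) + C(4) = 1 + 15 + 9 = 25
C(7) = 1 + C(6) + C(5) = 1 + 25 + 15 = 41
cnt = C(7) = 41

Final answer: 41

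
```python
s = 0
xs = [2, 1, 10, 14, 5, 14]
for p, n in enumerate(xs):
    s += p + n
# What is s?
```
Trace:
  s=0
  s=2, p=0, n=2
  s=4, p=1, n=1
  s=16, p=2, n=10
  s=33, p=3, n=14
  s=42, p=4, n=5
  s=61, p=5, n=14

Final answer: 61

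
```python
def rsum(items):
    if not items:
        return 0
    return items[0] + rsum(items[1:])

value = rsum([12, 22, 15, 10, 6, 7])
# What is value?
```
Call trace:
rsum(items=[12, 22, 15, 10, 6, 7])
  rsum(items=[22, 15, 10, 6, 7])
    rsum(items=[15, 10, 6, 7])
      rsum(items=[10, 6, 7])
        rsum(items=[6, 7])
          rsum(items=[7])
            rsum(items=[])
            -> return 0
          -> return 7
        -> return 13
      -> return 23
    -> return 38
  -> return 60
-> return 72

Final answer: 72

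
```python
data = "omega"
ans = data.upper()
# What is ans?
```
Trace:
  data='omega'
  data='omega', ans='OMEGA'

Final answer: 'OMEGA'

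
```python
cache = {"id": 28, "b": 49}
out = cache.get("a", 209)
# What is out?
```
Trace:
  cache={'id': 28, 'b': 49}
  cache={'id': 28, 'b': 49}, out=209

Final answer: 209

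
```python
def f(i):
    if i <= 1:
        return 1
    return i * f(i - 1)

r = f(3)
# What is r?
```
Call trace:
f(i=3)
  f(i=2)
    f(i=1)
    -> return 1
  -> return 2
-> return 6

Final answer: 6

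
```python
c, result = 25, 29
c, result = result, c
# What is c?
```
Trace:
  c=25, result=29
  c=29, result=25

Final answer: 29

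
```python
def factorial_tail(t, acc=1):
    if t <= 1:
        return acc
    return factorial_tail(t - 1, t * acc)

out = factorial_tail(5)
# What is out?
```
Call trace:
factorial_tail(t=5, acc=1)
  factorial_tail(t=4, acc=5)
    factorial_tail(t=3, acc=20)
      factorial_tail(t=2, acc=60)
        factorial_tail(t=1, acc=120)
        -> return 120
      -> return 120
    -> return 120
  -> return 120
-> return 120

Final answer: 120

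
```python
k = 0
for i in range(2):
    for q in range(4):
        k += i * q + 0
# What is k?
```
Trace:
  k=0
  k=0, i=0, q=0
  k=0, i=0, q=1
  k=0, i=0, q=2
  k=0, i=0, q=3
  k=0, i=1, q=0
  k=1, i=1, q=1
  k=3, i=1, q=2
  k=6, i=1, q=3

Final answer: 6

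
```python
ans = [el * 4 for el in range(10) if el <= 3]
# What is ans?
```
Trace:
  el=0
  el=1
  el=2
  el=3
  el=4
  el=5
  el=6
  el=7
  el=8
  el=9
  ans=[0, 4, 8, 12]

Final answer: [0, 4, 8, 12]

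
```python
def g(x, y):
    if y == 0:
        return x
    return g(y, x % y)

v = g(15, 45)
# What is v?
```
Call trace:
g(x=15, y=45)
  g(x=45, y=15)
    g(x=15, y=0)
    -> return 15
  -> return 15
-> return 15

Final answer: 15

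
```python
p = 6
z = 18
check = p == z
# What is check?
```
Trace:
  p=6
  p=6, z=18
  p=6, z=18, check=False

Final answer: False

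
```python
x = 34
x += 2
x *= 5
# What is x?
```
Trace:
  x=34
  x=36
  x=180

Final answer: 180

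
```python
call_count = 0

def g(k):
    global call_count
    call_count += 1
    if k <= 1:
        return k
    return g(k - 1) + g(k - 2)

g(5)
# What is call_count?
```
Call trace (a repeated sub-call is expanded the first time; later identical calls just restate its return value):
g(k=5)
  g(k=4)
    g(k=3)
      g(k=2)
        g(k=1)
        -> return 1
        g(k=0)
        -> return 0
      -> return 1
      g(k=1)
      -> return 1
    -> return 2
    g(k=2) -> return 1  (same call as traced above)
  -> return 3
  g(k=3) -> return 2  (same call as traced above)
-> return 5

call_count is incremented once per call, so count the calls in each subtree. Let C(k) = number of calls made by g(k).
C(0) = C(1) = 1 (base case, no recursion); C(k) = 1 + C(k - 1) + C(k - 2) otherwise.
C(2) = 1 + C(1) + C(0) = 1 + 1 + 1 = 3
C(3) = 1 + C(2) + C(1) = 1 + 3 + 1 = 5
C(4) = 1 + C(3) + C(2) = 1 + 5 + 3 = 9
C(5) = 1 + C(4) + C(3) = 1 + 9 + 5 = 15
call_count = C(5) = 15

Final answer: 15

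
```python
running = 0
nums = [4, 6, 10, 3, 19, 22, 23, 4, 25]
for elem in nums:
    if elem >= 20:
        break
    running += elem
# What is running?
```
Trace:
  running=0
  running=4, elem=4
  running=10, elem=6
  running=20, elem=10
  running=23, elem=3
  running=42, elem=19
  running=42, elem=22

Final answer: 42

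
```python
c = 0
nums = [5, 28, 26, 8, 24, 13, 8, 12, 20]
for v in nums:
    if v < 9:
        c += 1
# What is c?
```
Trace:
  c=0
  c=1, v=5
  c=1, v=28
  c=1, v=26
  c=2, v=8
  c=2, v=24
  c=2, v=13
  c=3, v=8
  c=3, v=12
  c=3, v=20

Final answer: 3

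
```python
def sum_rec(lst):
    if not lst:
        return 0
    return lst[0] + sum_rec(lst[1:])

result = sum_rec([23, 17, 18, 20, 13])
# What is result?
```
Call trace:
sum_rec(lst=[23, 17, 18, 20, 13])
  sum_rec(lst=[17, 18, 20, 13])
    sum_rec(lst=[18, 20, 13])
      sum_rec(lst=[20, 13])
        sum_rec(lst=[13])
          sum_rec(lst=[])
          -> return 0
        -> return 13
      -> return 33
    -> return 51
  -> return 68
-> return 91

Final answer: 91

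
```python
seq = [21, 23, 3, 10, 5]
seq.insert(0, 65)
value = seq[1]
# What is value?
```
Trace:
  seq=[21, 23, 3, 10, 5]
  seq=[65, 21, 23, 3, 10, 5]
  seq=[65, 21, 23, 3, 10, 5], value=21

Final answer: 21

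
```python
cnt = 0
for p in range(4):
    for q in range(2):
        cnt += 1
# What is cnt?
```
Trace:
  cnt=0
  cnt=1, p=0, q=0
  cnt=2, p=0, q=1
  cnt=3, p=1, q=0
  cnt=4, p=1, q=1
  cnt=5, p=2, q=0
  cnt=6, p=2, q=1
  cnt=7, p=3, q=0
  cnt=8, p=3, q=1

Final answer: 8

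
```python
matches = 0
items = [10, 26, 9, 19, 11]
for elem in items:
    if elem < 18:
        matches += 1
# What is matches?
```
Trace:
  matches=0
  matches=1, elem=10
  matches=1, elem=26
  matches=2, elem=9
  matches=2, elem=19
  matches=3, elem=11

Final answer: 3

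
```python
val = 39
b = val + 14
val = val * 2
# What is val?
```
Trace:
  val=39
  val=39, b=53
  val=78, b=53

Final answer: 78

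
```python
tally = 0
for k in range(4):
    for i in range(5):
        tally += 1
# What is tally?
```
Trace:
  tally=0
  tally=1, k=0, i=0
  tally=2, k=0, i=1
  tally=3, k=0, i=2
  tally=4, k=0, i=3
  tally=5, k=0, i=4
  tally=6, k=1, i=0
  tally=7, k=1, i=1
  tally=8, k=1, i=2
  tally=9, k=1, i=3
  tally=10, k=1, i=4
  tally=11, k=2, i=0
  tally=12, k=2, i=1
  tally=13, k=2, i=2
  tally=14, k=2, i=3
  tally=15, k=2, i=4
  tally=16, k=3, i=0
  tally=17, k=3, i=1
  tally=18, k=3, i=2
  tally=19, k=3, i=3
  tally=20, k=3, i=4

Final answer: 20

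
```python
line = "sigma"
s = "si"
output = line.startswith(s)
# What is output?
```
Trace:
  line='sigma'
  line='sigma', s='si'
  line='sigma', s='si', output=True

Final answer: True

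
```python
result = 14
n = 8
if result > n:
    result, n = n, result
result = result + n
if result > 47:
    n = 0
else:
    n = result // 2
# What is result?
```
Trace:
  result=14
  result=14, n=8
  result=8, n=14
  result=22, n=14
  result=22, n=11

Final answer: 22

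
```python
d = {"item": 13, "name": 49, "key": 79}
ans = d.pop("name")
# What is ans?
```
Trace:
  d={'item': 13, 'name': 49, 'key': 79}
  d={'item': 13, 'key': 79}, ans=49

Final answer: 49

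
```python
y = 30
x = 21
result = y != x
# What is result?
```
Trace:
  y=30
  y=30, x=21
  y=30, x=21, result=True

Final answer: True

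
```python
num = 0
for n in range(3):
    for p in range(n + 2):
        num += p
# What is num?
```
Trace:
  num=0
  num=0, n=0, p=0
  num=1, n=0, p=1
  num=1, n=1, p=0
  num=2, n=1, p=1
  num=4, n=1, p=2
  num=4, n=2, p=0
  num=5, n=2, p=1
  num=7, n=2, p=2
  num=10, n=2, p=3

Final answer: 10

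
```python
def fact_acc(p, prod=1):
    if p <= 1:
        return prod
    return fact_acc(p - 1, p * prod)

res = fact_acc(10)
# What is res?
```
Call trace:
fact_acc(p=10, prod=1)
  fact_acc(p=9, prod=10)
    fact_acc(p=8, prod=90)
      fact_acc(p=7, prod=720)
        fact_acc(p=6, prod=5040)
          fact_acc(p=5, prod=30240)
            fact_acc(p=4, prod=151200)
              fact_acc(p=3, prod=604800)
                fact_acc(p=2, prod=1814400)
                  fact_acc(p=1, prod=3628800)
                  -> return 3628800
                -> return 3628800
              -> return 3628800
            -> return 3628800
          -> return 3628800
        -> return 3628800
      -> return 3628800
    -> return 3628800
  -> return 3628800
-> return 3628800

Final answer: 3628800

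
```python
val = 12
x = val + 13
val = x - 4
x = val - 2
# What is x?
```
Trace:
  val=12
  val=12, x=25
  val=21, x=25
  val=21, x=19

Final answer: 19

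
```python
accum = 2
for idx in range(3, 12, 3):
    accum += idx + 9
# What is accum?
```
Trace:
  accum=2
  accum=14, idx=3
  accum=29, idx=6
  accum=47, idx=9

Final answer: 47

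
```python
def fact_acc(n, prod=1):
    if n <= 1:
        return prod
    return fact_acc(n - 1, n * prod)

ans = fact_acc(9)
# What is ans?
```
Call trace:
fact_acc(n=9, prod=1)
  fact_acc(n=8, prod=9)
    fact_acc(n=7, prod=72)
      fact_acc(n=6, prod=504)
        fact_acc(n=5, prod=3024)
          fact_acc(n=4, prod=15120)
            fact_acc(n=3, prod=60480)
              fact_acc(n=2, prod=181440)
                fact_acc(n=1, prod=362880)
                -> return 362880
              -> return 362880
            -> return 362880
          -> return 362880
        -> return 362880
      -> return 362880
    -> return 362880
  -> return 362880
-> return 362880

Final answer: 362880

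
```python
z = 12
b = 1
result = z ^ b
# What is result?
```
Trace:
  z=12
  z=12, b=1
  z=12, b=1, result=13

Final answer: 13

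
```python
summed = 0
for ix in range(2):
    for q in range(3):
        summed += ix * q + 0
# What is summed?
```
Trace:
  summed=0
  summed=0, ix=0, q=0
  summed=0, ix=0, q=1
  summed=0, ix=0, q=2
  summed=0, ix=1, q=0
  summed=1, ix=1, q=1
  summed=3, ix=1, q=2

Final answer: 3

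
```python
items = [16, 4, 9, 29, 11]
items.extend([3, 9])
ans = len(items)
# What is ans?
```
Trace:
  items=[16, 4, 9, 29, 11]
  items=[16, 4, 9, 29, 11, 3, 9]
  items=[16, 4, 9, 29, 11, 3, 9], ans=7

Final answer: 7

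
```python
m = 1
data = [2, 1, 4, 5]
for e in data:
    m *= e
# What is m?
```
Trace:
  m=1
  m=2, e=2
  m=2, e=1
  m=8, e=4
  m=40, e=5

Final answer: 40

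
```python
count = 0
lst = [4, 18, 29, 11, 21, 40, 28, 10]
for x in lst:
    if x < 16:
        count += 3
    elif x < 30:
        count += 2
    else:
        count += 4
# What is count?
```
Trace:
  count=0
  count=3, x=4
  count=5, x=18
  count=7, x=29
  count=10, x=11
  count=12, x=21
  count=16, x=40
  count=18, x=28
  count=21, x=10

Final answer: 21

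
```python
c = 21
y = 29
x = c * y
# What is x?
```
Trace:
  c=21
  c=21, y=29
  c=21, y=29, x=609

Final answer: 609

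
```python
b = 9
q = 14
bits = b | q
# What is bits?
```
Trace:
  b=9
  b=9, q=14
  b=9, q=14, bits=15

Final answer: 15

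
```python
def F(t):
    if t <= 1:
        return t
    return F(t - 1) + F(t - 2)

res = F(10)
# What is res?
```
Call trace (a repeated sub-call is expanded the first time; later identical calls just restate its return value):
F(t=10)
  F(t=9)
    F(t=8)
      F(t=7)
        F(t=6)
          F(t=5)
            F(t=4)
              F(t=3)
                F(t=2)
                  F(t=1)
                  -> return 1
                  F(t=0)
                  -> return 0
                -> return 1
                F(t=1)
                -> return 1
              -> return 2
              F(t=2) -> return 1  (same call as traced above)
            -> return 3
            F(t=3) -> return 2  (same call as traced above)
          -> return 5
          F(t=4) -> return 3  (same call as traced above)
        -> return 8
        F(t=5) -> return 5  (same call as traced above)
      -> return 13
      F(t=6) -> return 8  (same call as traced above)
    -> return 21
    F(t=7) -> return 13  (same call as traced above)
  -> return 34
  F(t=8) -> return 21  (same call as traced above)
-> return 55

Final answer: 55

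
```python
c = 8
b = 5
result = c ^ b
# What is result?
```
Trace:
  c=8
  c=8, b=5
  c=8, b=5, result=13

Final answer: 13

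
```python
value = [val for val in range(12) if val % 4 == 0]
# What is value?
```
Trace:
  val=0
  val=1
  val=2
  val=3
  val=4
  val=5
  val=6
  val=7
  val=8
  val=9
  val=10
  val=11
  value=[0, 4, 8]

Final answer: [0, 4, 8]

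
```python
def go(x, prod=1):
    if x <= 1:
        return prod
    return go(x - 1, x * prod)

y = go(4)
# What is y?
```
Call trace:
go(x=4, prod=1)
  go(x=3, prod=4)
    go(x=2, prod=12)
      go(x=1, prod=24)
      -> return 24
    -> return 24
  -> return 24
-> return 24

Final answer: 24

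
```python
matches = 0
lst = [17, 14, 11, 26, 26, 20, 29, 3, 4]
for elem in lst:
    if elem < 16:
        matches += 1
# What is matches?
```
Trace:
  matches=0
  matches=0, elem=17
  matches=1, elem=14
  matches=2, elem=11
  matches=2, elem=26
  matches=2, elem=26
  matches=2, elem=20
  matches=2, elem=29
  matches=3, elem=3
  matches=4, elem=4

Final answer: 4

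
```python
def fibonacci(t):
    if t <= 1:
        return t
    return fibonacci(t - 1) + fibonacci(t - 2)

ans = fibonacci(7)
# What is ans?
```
Call trace (a repeated sub-call is expanded the first time; later identical calls just restate its return value):
fibonacci(t=7)
  fibonacci(t=6)
    fibonacci(t=5)
      fibonacci(t=4)
        fibonacci(t=3)
          fibonacci(t=2)
            fibonacci(t=1)
            -> return 1
            fibonacci(t=0)
            -> return 0
          -> return 1
          fibonacci(t=1)
          -> return 1
        -> return 2
        fibonacci(t=2) -> return 1  (same call as traced above)
      -> return 3
      fibonacci(t=3) -> return 2  (same call as traced above)
    -> return 5
    fibonacci(t=4) -> return 3  (same call as traced above)
  -> return 8
  fibonacci(t=5) -> return 5  (same call as traced above)
-> return 13

Final answer: 13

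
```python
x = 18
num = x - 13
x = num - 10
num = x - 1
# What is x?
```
Trace:
  x=18
  x=18, num=5
  x=-5, num=5
  x=-5, num=-6

Final answer: -5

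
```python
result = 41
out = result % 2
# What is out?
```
Trace:
  result=41
  result=41, out=1

Final answer: 1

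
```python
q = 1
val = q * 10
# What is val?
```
Trace:
  q=1
  q=1, val=10

Final answer: 10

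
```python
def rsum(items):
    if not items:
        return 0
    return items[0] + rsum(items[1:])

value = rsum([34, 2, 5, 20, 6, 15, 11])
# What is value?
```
Call trace:
rsum(items=[34, 2, 5, 20, 6, 15, 11])
  rsum(items=[2, 5, 20, 6, 15, 11])
    rsum(items=[5, 20, 6, 15, 11])
      rsum(items=[20, 6, 15, 11])
        rsum(items=[6, 15, 11])
          rsum(items=[15, 11])
            rsum(items=[11])
              rsum(items=[])
              -> return 0
            -> return 11
          -> return 26
        -> return 32
      -> return 52
    -> return 57
  -> return 59
-> return 93

Final answer: 93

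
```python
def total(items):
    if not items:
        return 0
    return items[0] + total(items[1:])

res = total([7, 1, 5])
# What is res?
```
Call trace:
total(items=[7, 1, 5])
  total(items=[1, 5])
    total(items=[5])
      total(items=[])
      -> return 0
    -> return 5
  -> return 6
-> return 13

Final answer: 13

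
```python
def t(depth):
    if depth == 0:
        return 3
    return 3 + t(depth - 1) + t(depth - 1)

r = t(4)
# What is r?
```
Call trace (a repeated sub-call is expanded the first time; later identical calls just restate its return value):
t(depth=4)
  t(depth=3)
    t(depth=2)
      t(depth=1)
        t(depth=0)
        -> return 3
        t(depth=0)
        -> return 3
      -> return 9
      t(depth=1) -> return 9  (same call as traced above)
    -> return 21
    t(depth=2) -> return 21  (same call as traced above)
  -> return 45
  t(depth=3) -> return 45  (same call as traced above)
-> return 93

Final answer: 93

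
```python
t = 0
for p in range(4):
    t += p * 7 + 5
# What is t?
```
Trace:
  t=0
  t=5, p=0
  t=17, p=1
  t=36, p=2
  t=62, p=3

Final answer: 62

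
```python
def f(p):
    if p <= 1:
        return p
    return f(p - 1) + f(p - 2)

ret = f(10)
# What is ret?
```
Call trace (a repeated sub-call is expanded the first time; later identical calls just restate its return value):
f(p=10)
  f(p=9)
    f(p=8)
      f(p=7)
        f(p=6)
          f(p=5)
            f(p=4)
              f(p=3)
                f(p=2)
                  f(p=1)
                  -> return 1
                  f(p=0)
                  -> return 0
                -> return 1
                f(p=1)
                -> return 1
              -> return 2
              f(p=2) -> return 1  (same call as traced above)
            -> return 3
            f(p=3) -> return 2  (same call as traced above)
          -> return 5
          f(p=4) -> return 3  (same call as traced above)
        -> return 8
        f(p=5) -> return 5  (same call as traced above)
      -> return 13
      f(p=6) -> return 8  (same call as traced above)
    -> return 21
    f(p=7) -> return 13  (same call as traced above)
  -> return 34
  f(p=8) -> return 21  (same call as traced above)
-> return 55

Final answer: 55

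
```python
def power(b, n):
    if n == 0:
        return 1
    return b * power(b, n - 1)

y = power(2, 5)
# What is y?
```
Call trace:
power(b=2, n=5)
  power(b=2, n=4)
    power(b=2, n=3)
      power(b=2, n=2)
        power(b=2, n=1)
          power(b=2, n=0)
          -> return 1
        -> return 2
      -> return 4
    -> return 8
  -> return 16
-> return 32

Final answer: 32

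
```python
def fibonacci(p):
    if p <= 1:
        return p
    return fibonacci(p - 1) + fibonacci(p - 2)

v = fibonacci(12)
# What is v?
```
Call trace (a repeated sub-call is expanded the first time; later identical calls just restate its return value):
fibonacci(p=12)
  fibonacci(p=11)
    fibonacci(p=10)
      fibonacci(p=9)
        fibonacci(p=8)
          fibonacci(p=7)
            fibonacci(p=6)
              fibonacci(p=5)
                fibonacci(p=4)
                  fibonacci(p=3)
                    fibonacci(p=2)
                      fibonacci(p=1)
                      -> return 1
                      fibonacci(p=0)
                      -> return 0
                    -> return 1
                    fibonacci(p=1)
                    -> return 1
                  -> return 2
                  fibonacci(p=2) -> return 1  (same call as traced above)
                -> return 3
                fibonacci(p=3) -> return 2  (same call as traced above)
              -> return 5
              fibonacci(p=4) -> return 3  (same call as traced above)
            -> return 8
            fibonacci(p=5) -> return 5  (same call as traced above)
          -> return 13
          fibonacci(p=6) -> return 8  (same call as traced above)
        -> return 21
        fibonacci(p=7) -> return 13  (same call as traced above)
      -> return 34
      fibonacci(p=8) -> return 21  (same call as traced above)
    -> return 55
    fibonacci(p=9) -> return 34  (same call as traced above)
  -> return 89
  fibonacci(p=10) -> return 55  (same call as traced above)
-> return 144

Final answer: 144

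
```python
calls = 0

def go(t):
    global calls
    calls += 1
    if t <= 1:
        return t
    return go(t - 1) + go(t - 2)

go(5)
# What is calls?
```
Call trace (a repeated sub-call is expanded the first time; later identical calls just restate its return value):
go(t=5)
  go(t=4)
    go(t=3)
      go(t=2)
        go(t=1)
        -> return 1
        go(t=0)
        -> return 0
      -> return 1
      go(t=1)
      -> return 1
    -> return 2
    go(t=2) -> return 1  (same call as traced above)
  -> return 3
  go(t=3) -> return 2  (same call as traced above)
-> return 5

calls is incremented once per call, so count the calls in each subtree. Let C(t) = number of calls made by go(t).
C(0) = C(1) = 1 (base case, no recursion); C(t) = 1 + C(t - 1) + C(t - 2) otherwise.
C(2) = 1 + C(1) + C(0) = 1 + 1 + 1 = 3
C(3) = 1 + C(2) + C(1) = 1 + 3 + 1 = 5
C(4) = 1 + C(3) + C(2) = 1 + 5 + 3 = 9
C(5) = 1 + C(4) + C(3) = 1 + 9 + 5 = 15
calls = C(5) = 15

Final answer: 15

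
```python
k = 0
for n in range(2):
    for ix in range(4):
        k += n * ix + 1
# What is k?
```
Trace:
  k=0
  k=1, n=0, ix=0
  k=2, n=0, ix=1
  k=3, n=0, ix=2
  k=4, n=0, ix=3
  k=5, n=1, ix=0
  k=7, n=1, ix=1
  k=10, n=1, ix=2
  k=14, n=1, ix=3

Final answer: 14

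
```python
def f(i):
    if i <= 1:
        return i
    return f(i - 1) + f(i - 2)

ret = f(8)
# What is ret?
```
Call trace (a repeated sub-call is expanded the first time; later identical calls just restate its return value):
f(i=8)
  f(i=7)
    f(i=6)
      f(i=5)
        f(i=4)
          f(i=3)
            f(i=2)
              f(i=1)
              -> return 1
              f(i=0)
              -> return 0
            -> return 1
            f(i=1)
            -> return 1
          -> return 2
          f(i=2) -> return 1  (same call as traced above)
        -> return 3
        f(i=3) -> return 2  (same call as traced above)
      -> return 5
      f(i=4) -> return 3  (same call as traced above)
    -> return 8
    f(i=5) -> return 5  (same call as traced above)
  -> return 13
  f(i=6) -> return 8  (same call as traced above)
-> return 21

Final answer: 21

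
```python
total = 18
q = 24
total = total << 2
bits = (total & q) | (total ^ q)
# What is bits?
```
Trace:
  total=18
  total=18, q=24
  total=72, q=24
  total=72, q=24, bits=88

Final answer: 88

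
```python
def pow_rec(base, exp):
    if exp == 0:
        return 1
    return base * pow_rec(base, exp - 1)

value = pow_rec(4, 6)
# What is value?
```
Call trace:
pow_rec(base=4, exp=6)
  pow_rec(base=4, exp=5)
    pow_rec(base=4, exp=4)
      pow_rec(base=4, exp=3)
        pow_rec(base=4, exp=2)
          pow_rec(base=4, exp=1)
            pow_rec(base=4, exp=0)
            -> return 1
          -> return 4
        -> return 16
      -> return 64
    -> return 256
  -> return 1024
-> return 4096

Final answer: 4096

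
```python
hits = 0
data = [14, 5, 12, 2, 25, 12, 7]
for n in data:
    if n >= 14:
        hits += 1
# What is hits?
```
Trace:
  hits=0
  hits=1, n=14
  hits=1, n=5
  hits=1, n=12
  hits=1, n=2
  hits=2, n=25
  hits=2, n=12
  hits=2, n=7

Final answer: 2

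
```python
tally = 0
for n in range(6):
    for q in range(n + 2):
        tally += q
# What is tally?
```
Trace:
  tally=0
  tally=0, n=0, q=0
  tally=1, n=0, q=1
  tally=1, n=1, q=0
  tally=2, n=1, q=1
  tally=4, n=1, q=2
  tally=4, n=2, q=0
  tally=5, n=2, q=1
  tally=7, n=2, q=2
  tally=10, n=2, q=3
  tally=10, n=3, q=0
  tally=11, n=3, q=1
  tally=13, n=3, q=2
  tally=16, n=3, q=3
  tally=20, n=3, q=4
  tally=20, n=4, q=0
  tally=21, n=4, q=1
  tally=23, n=4, q=2
  tally=26, n=4, q=3
  tally=30, n=4, q=4
  tally=35, n=4, q=5
  tally=35, n=5, q=0
  tally=36, n=5, q=1
  tally=38, n=5, q=2
  tally=41, n=5, q=3
  tally=45, n=5, q=4
  tally=50, n=5, q=5
  tally=56, n=5, q=6

Final answer: 56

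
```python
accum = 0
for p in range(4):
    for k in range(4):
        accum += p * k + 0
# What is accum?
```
Trace:
  accum=0
  accum=0, p=0, k=0
  accum=0, p=0, k=1
  accum=0, p=0, k=2
  accum=0, p=0, k=3
  accum=0, p=1, k=0
  accum=1, p=1, k=1
  accum=3, p=1, k=2
  accum=6, p=1, k=3
  accum=6, p=2, k=0
  accum=8, p=2, k=1
  accum=12, p=2, k=2
  accum=18, p=2, k=3
  accum=18, p=3, k=0
  accum=21, p=3, k=1
  accum=27, p=3, k=2
  accum=36, p=3, k=3

Final answer: 36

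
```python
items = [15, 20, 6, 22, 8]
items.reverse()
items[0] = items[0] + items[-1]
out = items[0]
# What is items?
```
Trace:
  items=[15, 20, 6, 22, 8]
  items=[8, 22, 6, 20, 15]
  items=[23, 22, 6, 20, 15]
  items=[23, 22, 6, 20, 15], out=23

Final answer: [23, 22, 6, 20, 15]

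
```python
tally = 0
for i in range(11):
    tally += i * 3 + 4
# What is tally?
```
Trace:
  tally=0
  tally=4, i=0
  tally=11, i=1
  tally=21, i=2
  tally=34, i=3
  tally=50, i=4
  tally=69, i=5
  tally=91, i=6
  tally=116, i=7
  tally=144, i=8
  tally=175, i=9
  tally=209, i=10

Final answer: 209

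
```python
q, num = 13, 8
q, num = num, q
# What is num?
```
Trace:
  q=13, num=8
  q=8, num=13

Final answer: 13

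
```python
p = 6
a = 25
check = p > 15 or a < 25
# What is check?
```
Trace:
  p=6
  p=6, a=25
  p=6, a=25, check=False

Final answer: False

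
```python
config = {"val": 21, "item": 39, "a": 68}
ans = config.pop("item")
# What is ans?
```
Trace:
  config={'val': 21, 'item': 39, 'a': 68}
  config={'val': 21, 'a': 68}, ans=39

Final answer: 39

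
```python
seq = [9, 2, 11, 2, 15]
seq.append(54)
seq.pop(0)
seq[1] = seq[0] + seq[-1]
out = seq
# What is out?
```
Trace:
  seq=[9, 2, 11, 2, 15]
  seq=[9, 2, 11, 2, 15, 54]
  seq=[2, 11, 2, 15, 54]
  seq=[2, 56, 2, 15, 54]
  seq=[2, 56, 2, 15, 54], out=[2, 56, 2, 15, 54]

Final answer: [2, 56, 2, 15, 54]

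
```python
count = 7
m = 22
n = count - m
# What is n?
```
Trace:
  count=7
  count=7, m=22
  count=7, m=22, n=-15

Final answer: -15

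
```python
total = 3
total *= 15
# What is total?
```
Trace:
  total=3
  total=45

Final answer: 45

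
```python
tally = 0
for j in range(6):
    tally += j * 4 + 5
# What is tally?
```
Trace:
  tally=0
  tally=5, j=0
  tally=14, j=1
  tally=27, j=2
  tally=44, j=3
  tally=65, j=4
  tally=90, j=5

Final answer: 90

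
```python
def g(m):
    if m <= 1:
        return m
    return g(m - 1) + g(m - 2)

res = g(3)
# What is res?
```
Call trace:
g(m=3)
  g(m=2)
    g(m=1)
    -> return 1
    g(m=0)
    -> return 0
  -> return 1
  g(m=1)
  -> return 1
-> return 2

Final answer: 2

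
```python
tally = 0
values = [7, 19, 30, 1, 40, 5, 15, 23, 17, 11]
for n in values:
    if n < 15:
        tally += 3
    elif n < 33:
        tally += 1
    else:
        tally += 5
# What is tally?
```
Trace:
  tally=0
  tally=3, n=7
  tally=4, n=19
  tally=5, n=30
  tally=8, n=1
  tally=13, n=40
  tally=16, n=5
  tally=17, n=15
  tally=18, n=23
  tally=19, n=17
  tally=22, n=11

Final answer: 22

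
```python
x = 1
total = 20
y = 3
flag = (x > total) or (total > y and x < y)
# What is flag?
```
Trace:
  x=1
  x=1, total=20
  x=1, total=20, y=3
  x=1, total=20, y=3, flag=True

Final answer: True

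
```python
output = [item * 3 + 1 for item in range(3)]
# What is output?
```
Trace:
  item=0
  item=1
  item=2
  output=[1, 4, 7]

Final answer: [1, 4, 7]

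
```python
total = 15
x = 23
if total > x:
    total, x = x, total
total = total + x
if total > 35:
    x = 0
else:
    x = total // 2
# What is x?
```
Trace:
  total=15
  total=15, x=23
  total=15, x=23
  total=38, x=23
  total=38, x=0

Final answer: 0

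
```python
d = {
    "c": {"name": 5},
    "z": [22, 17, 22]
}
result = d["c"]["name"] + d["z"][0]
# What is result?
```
Trace:
  d={'c': {'name': 5}, 'z': [22, 17, 22]}
  d={'c': {'name': 5}, 'z': [22, 17, 22]}, result=27

Final answer: 27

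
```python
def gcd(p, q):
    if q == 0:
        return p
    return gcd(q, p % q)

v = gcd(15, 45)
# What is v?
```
Call trace:
gcd(p=15, q=45)
  gcd(p=45, q=15)
    gcd(p=15, q=0)
    -> return 15
  -> return 15
-> return 15

Final answer: 15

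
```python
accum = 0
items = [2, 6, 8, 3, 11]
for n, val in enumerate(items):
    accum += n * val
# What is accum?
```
Trace:
  accum=0
  accum=0, n=0, val=2
  accum=6, n=1, val=6
  accum=22, n=2, val=8
  accum=31, n=3, val=3
  accum=75, n=4, val=11

Final answer: 75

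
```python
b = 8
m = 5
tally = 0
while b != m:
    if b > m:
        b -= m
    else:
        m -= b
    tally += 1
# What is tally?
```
Trace:
  b=8
  b=8, m=5
  b=8, m=5, tally=0
  b=3, m=5, tally=1
  b=3, m=2, tally=2
  b=1, m=2, tally=3
  b=1, m=1, tally=4

Final answer: 4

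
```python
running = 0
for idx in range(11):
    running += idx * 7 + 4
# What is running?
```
Trace:
  running=0
  running=4, idx=0
  running=15, idx=1
  running=33, idx=2
  running=58, idx=3
  running=90, idx=4
  running=129, idx=5
  running=175, idx=6
  running=228, idx=7
  running=288, idx=8
  running=355, idx=9
  running=429, idx=10

Final answer: 429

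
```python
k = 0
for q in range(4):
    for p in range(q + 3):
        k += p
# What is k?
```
Trace:
  k=0
  k=0, q=0, p=0
  k=1, q=0, p=1
  k=3, q=0, p=2
  k=3, q=1, p=0
  k=4, q=1, p=1
  k=6, q=1, p=2
  k=9, q=1, p=3
  k=9, q=2, p=0
  k=10, q=2, p=1
  k=12, q=2, p=2
  k=15, q=2, p=3
  k=19, q=2, p=4
  k=19, q=3, p=0
  k=20, q=3, p=1
  k=22, q=3, p=2
  k=25, q=3, p=3
  k=29, q=3, p=4
  k=34, q=3, p=5

Final answer: 34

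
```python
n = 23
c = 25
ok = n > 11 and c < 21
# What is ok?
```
Trace:
  n=23
  n=23, c=25
  n=23, c=25, ok=False

Final answer: False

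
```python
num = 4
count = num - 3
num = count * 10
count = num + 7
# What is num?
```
Trace:
  num=4
  num=4, count=1
  num=10, count=1
  num=10, count=17

Final answer: 10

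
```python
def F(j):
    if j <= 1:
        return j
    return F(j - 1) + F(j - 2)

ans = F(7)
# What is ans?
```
Call trace (a repeated sub-call is expanded the first time; later identical calls just restate its return value):
F(j=7)
  F(j=6)
    F(j=5)
      F(j=4)
        F(j=3)
          F(j=2)
            F(j=1)
            -> return 1
            F(j=0)
            -> return 0
          -> return 1
          F(j=1)
          -> return 1
        -> return 2
        F(j=2) -> return 1  (same call as traced above)
      -> return 3
      F(j=3) -> return 2  (same call as traced above)
    -> return 5
    F(j=4) -> return 3  (same call as traced above)
  -> return 8
  F(j=5) -> return 5  (same call as traced above)
-> return 13

Final answer: 13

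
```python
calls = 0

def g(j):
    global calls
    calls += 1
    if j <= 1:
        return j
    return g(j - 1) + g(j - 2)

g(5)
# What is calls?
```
Call trace (a repeated sub-call is expanded the first time; later identical calls just restate its return value):
g(j=5)
  g(j=4)
    g(j=3)
      g(j=2)
        g(j=1)
        -> return 1
        g(j=0)
        -> return 0
      -> return 1
      g(j=1)
      -> return 1
    -> return 2
    g(j=2) -> return 1  (same call as traced above)
  -> return 3
  g(j=3) -> return 2  (same call as traced above)
-> return 5

calls is incremented once per call, so count the calls in each subtree. Let C(j) = number of calls made by g(j).
C(0) = C(1) = 1 (base case, no recursion); C(j) = 1 + C(j - 1) + C(j - 2) otherwise.
C(2) = 1 + C(1) + C(0) = 1 + 1 + 1 = 3
C(3) = 1 + C(2) + C(1) = 1 + 3 + 1 = 5
C(4) = 1 + C(3) + C(2) = 1 + 5 + 3 = 9
C(5) = 1 + C(4) + C(3) = 1 + 9 + 5 = 15
calls = C(5) = 15

Final answer: 15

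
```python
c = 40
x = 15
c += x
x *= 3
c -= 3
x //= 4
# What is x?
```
Trace:
  c=40
  c=40, x=15
  c=55, x=15
  c=55, x=45
  c=52, x=45
  c=52, x=11

Final answer: 11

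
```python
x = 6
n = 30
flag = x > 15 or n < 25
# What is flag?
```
Trace:
  x=6
  x=6, n=30
  x=6, n=30, flag=False

Final answer: False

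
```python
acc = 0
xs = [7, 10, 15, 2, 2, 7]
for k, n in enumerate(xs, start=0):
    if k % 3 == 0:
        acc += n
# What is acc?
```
Trace:
  acc=0
  acc=7, k=0, n=7
  acc=7, k=1, n=10
  acc=7, k=2, n=15
  acc=9, k=3, n=2
  acc=9, k=4, n=2
  acc=9, k=5, n=7

Final answer: 9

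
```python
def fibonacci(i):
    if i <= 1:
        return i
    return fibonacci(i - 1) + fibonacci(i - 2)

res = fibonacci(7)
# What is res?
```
Call trace (a repeated sub-call is expanded the first time; later identical calls just restate its return value):
fibonacci(i=7)
  fibonacci(i=6)
    fibonacci(i=5)
      fibonacci(i=4)
        fibonacci(i=3)
          fibonacci(i=2)
            fibonacci(i=1)
            -> return 1
            fibonacci(i=0)
            -> return 0
          -> return 1
          fibonacci(i=1)
          -> return 1
        -> return 2
        fibonacci(i=2) -> return 1  (same call as traced above)
      -> return 3
      fibonacci(i=3) -> return 2  (same call as traced above)
    -> return 5
    fibonacci(i=4) -> return 3  (same call as traced above)
  -> return 8
  fibonacci(i=5) -> return 5  (same call as traced above)
-> return 13

Final answer: 13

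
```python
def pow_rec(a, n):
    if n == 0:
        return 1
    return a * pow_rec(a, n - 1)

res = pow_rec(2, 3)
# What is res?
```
Call trace:
pow_rec(a=2, n=3)
  pow_rec(a=2, n=2)
    pow_rec(a=2, n=1)
      pow_rec(a=2, n=0)
      -> return 1
    -> return 2
  -> return 4
-> return 8

Final answer: 8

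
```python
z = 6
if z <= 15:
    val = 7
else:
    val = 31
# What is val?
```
Trace:
  z=6
  z=6, val=7

Final answer: 7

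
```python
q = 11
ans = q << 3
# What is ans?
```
Trace:
  q=11
  q=11, ans=88

Final answer: 88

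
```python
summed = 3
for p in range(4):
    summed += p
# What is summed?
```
Trace:
  summed=3
  summed=3, p=0
  summed=4, p=1
  summed=6, p=2
  summed=9, p=3

Final answer: 9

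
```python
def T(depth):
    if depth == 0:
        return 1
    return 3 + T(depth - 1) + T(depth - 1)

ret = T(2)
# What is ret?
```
Call trace (a repeated sub-call is expanded the first time; later identical calls just restate its return value):
T(depth=2)
  T(depth=1)
    T(depth=0)
    -> return 1
    T(depth=0)
    -> return 1
  -> return 5
  T(depth=1) -> return 5  (same call as traced above)
-> return 13

Final answer: 13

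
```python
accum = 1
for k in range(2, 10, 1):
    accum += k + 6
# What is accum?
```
Trace:
  accum=1
  accum=9, k=2
  accum=18, k=3
  accum=28, k=4
  accum=39, k=5
  accum=51, k=6
  accum=64, k=7
  accum=78, k=8
  accum=93, k=9

Final answer: 93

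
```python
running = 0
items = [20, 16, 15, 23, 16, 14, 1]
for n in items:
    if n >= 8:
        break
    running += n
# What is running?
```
Trace:
  running=0
  running=0, n=20

Final answer: 0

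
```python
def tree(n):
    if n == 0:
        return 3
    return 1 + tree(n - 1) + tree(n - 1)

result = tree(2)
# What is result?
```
Call trace (a repeated sub-call is expanded the first time; later identical calls just restate its return value):
tree(n=2)
  tree(n=1)
    tree(n=0)
    -> return 3
    tree(n=0)
    -> return 3
  -> return 7
  tree(n=1) -> return 7  (same call as traced above)
-> return 15

Final answer: 15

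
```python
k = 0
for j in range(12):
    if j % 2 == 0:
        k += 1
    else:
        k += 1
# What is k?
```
Trace:
  k=0
  k=1, j=0
  k=2, j=1
  k=3, j=2
  k=4, j=3
  k=5, j=4
  k=6, j=5
  k=7, j=6
  k=8, j=7
  k=9, j=8
  k=10, j=9
  k=11, j=10
  k=12, j=11

Final answer: 12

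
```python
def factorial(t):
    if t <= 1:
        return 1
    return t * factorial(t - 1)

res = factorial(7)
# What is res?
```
Call trace:
factorial(t=7)
  factorial(t=6)
    factorial(t=5)
      factorial(t=4)
        factorial(t=3)
          factorial(t=2)
            factorial(t=1)
            -> return 1
          -> return 2
        -> return 6
      -> return 24
    -> return 120
  -> return 720
-> return 5040

Final answer: 5040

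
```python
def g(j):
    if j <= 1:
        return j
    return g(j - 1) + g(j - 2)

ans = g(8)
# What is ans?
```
Call trace (a repeated sub-call is expanded the first time; later identical calls just restate its return value):
g(j=8)
  g(j=7)
    g(j=6)
      g(j=5)
        g(j=4)
          g(j=3)
            g(j=2)
              g(j=1)
              -> return 1
              g(j=0)
              -> return 0
            -> return 1
            g(j=1)
            -> return 1
          -> return 2
          g(j=2) -> return 1  (same call as traced above)
        -> return 3
        g(j=3) -> return 2  (same call as traced above)
      -> return 5
      g(j=4) -> return 3  (same call as traced above)
    -> return 8
    g(j=5) -> return 5  (same call as traced above)
  -> return 13
  g(j=6) -> return 8  (same call as traced above)
-> return 21

Final answer: 21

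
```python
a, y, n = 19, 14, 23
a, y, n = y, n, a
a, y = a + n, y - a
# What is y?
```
Trace:
  a=19, y=14, n=23
  a=14, y=23, n=19
  a=33, y=9, n=19

Final answer: 9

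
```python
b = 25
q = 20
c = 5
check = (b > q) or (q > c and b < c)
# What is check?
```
Trace:
  b=25
  b=25, q=20
  b=25, q=20, c=5
  b=25, q=20, c=5, check=True

Final answer: True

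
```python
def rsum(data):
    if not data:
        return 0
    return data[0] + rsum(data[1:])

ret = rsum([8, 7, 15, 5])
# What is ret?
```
Call trace:
rsum(data=[8, 7, 15, 5])
  rsum(data=[7, 15, 5])
    rsum(data=[15, 5])
      rsum(data=[5])
        rsum(data=[])
        -> return 0
      -> return 5
    -> return 20
  -> return 27
-> return 35

Final answer: 35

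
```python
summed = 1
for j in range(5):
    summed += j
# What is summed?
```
Trace:
  summed=1
  summed=1, j=0
  summed=2, j=1
  summed=4, j=2
  summed=7, j=3
  summed=11, j=4

Final answer: 11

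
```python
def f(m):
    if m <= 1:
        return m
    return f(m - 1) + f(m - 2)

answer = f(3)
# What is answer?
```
Call trace:
f(m=3)
  f(m=2)
    f(m=1)
    -> return 1
    f(m=0)
    -> return 0
  -> return 1
  f(m=1)
  -> return 1
-> return 2

Final answer: 2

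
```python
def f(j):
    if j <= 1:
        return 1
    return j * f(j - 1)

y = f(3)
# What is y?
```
Call trace:
f(j=3)
  f(j=2)
    f(j=1)
    -> return 1
  -> return 2
-> return 6

Final answer: 6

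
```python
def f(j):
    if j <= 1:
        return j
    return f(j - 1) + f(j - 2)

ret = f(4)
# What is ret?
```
Call trace (a repeated sub-call is expanded the first time; later identical calls just restate its return value):
f(j=4)
  f(j=3)
    f(j=2)
      f(j=1)
      -> return 1
      f(j=0)
      -> return 0
    -> return 1
    f(j=1)
    -> return 1
  -> return 2
  f(j=2) -> return 1  (same call as traced above)
-> return 3

Final answer: 3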